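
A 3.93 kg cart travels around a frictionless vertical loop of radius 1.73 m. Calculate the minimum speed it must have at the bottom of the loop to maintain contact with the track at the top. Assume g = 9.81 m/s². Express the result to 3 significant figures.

v = 9.21 m/s

At the top: mg = mv_top²/r ⇒ v_top² = gr = 16.97 m²/s²
Energy from bottom to top (height 2r): ½mv_bot² = ½mv_top² + mg(2r)
v_bot² = gr + 4gr = 5gr = 84.86
v_bot = √(5gr) = 9.212 m/s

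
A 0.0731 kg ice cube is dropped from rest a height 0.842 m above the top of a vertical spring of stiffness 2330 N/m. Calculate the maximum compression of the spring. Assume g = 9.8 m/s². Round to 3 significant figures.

x = 0.0231 m

Measuring PE from the top of the relaxed spring, at max compression the cube has dropped H + x with zero KE, so:
mg(H + x) = ½kx²
½(2330)x² − (0.0731)(9.8)x − (0.0731)(9.8)(0.842) = 0
1165x² − 0.7164x − 0.6032 = 0
x = [0.7164 + √(0.5132 + 2810.9)]/(2 × 1165) = 0.02306 m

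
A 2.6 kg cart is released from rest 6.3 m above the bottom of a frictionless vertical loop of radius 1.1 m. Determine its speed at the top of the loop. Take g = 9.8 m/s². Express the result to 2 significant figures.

Energy conservation: mgh = ½mv_top² + mg(2r)
v_top² = 2g(h − 2r) = 2(9.8)(6.3 − 2.200) = 80.36
v_top = 8.964 m/s

v = 9.0 m/s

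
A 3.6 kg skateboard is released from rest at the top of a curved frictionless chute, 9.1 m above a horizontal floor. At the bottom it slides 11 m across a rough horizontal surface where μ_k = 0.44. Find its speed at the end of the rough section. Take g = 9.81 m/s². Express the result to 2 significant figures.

Applying the work–energy principle:
mgh = ½mv² + μ_k m g d
W_f = μ_k mg d = (0.44)(3.6)(9.81)(11) = 170.9 J
½mv² = mgh − W_f = 321.38 − 170.9 = 150.45 J
v = √(2 × 150.45/3.6) = 9.142 m/s

v = 9.1 m/s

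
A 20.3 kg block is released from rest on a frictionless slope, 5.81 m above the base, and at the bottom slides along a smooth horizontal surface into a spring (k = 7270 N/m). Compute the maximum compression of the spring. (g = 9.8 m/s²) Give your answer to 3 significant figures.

Gravitational PE at the top equals spring PE at max compression: mgh = ½kx²
x = √(2mgh/k) = √(2 × 20.3 × 9.8 × 5.81 / 7270) = 0.5639 m

x = 0.564 m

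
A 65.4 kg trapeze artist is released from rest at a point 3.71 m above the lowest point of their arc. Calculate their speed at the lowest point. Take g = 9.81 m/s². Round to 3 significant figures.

By conservation of mechanical energy, mgh = ½mv²
The mass cancels from both sides.
v = √(2gh) = √(2 × 9.81 × 3.71) = √72.790 = 8.532 m/s

v = 8.53 m/s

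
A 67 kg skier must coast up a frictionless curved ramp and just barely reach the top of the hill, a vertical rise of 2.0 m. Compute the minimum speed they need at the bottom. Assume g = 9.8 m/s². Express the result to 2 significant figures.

v = 6.3 m/s

At the top they are momentarily at rest, so all KE converts to PE: ½mv² = mgh
v = √(2gh) = √(2 × 9.8 × 2.0) = 6.261 m/s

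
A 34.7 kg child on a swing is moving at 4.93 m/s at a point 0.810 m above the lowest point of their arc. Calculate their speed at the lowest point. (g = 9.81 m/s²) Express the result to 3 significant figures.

By conservation of mechanical energy, ½mv₀² + mgh = ½mv²
v² = v₀² + 2gh = (4.93)² + 2(9.81)(0.810) = 40.197
v = √40.197 = 6.340 m/s

v = 6.34 m/s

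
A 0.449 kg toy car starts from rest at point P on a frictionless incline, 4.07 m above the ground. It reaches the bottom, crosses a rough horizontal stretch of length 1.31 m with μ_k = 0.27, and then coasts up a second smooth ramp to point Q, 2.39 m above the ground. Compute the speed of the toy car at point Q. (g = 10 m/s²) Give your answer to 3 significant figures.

Energy at P: mgh₁ = (0.449)(10)(4.07) = 18.274 J
Friction loss: W_f = μ_k mg d = 1.588 J
At Q: ½mv² + mgh₂ = mgh₁ − W_f
½mv² = 18.274 − 1.588 − 10.731 = 5.9551 J
v = √(2 × 5.9551/0.449) = 5.150 m/s

v = 5.15 m/s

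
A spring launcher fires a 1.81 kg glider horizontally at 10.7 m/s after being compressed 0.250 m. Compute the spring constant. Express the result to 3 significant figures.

Spring PE at full compression equals KE at release: ½kx² = ½mv²
k = mv²/x² = (1.81)(10.7)²/(0.250)² = 3316 N/m

k = 3320 N/m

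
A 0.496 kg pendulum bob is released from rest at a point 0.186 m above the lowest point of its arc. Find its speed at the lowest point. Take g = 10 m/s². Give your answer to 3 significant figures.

v = 1.93 m/s

Equating total energy at the two states: mgh = ½mv²
The mass cancels from both sides.
v = √(2gh) = √(2 × 10 × 0.186) = √3.7200 = 1.929 m/s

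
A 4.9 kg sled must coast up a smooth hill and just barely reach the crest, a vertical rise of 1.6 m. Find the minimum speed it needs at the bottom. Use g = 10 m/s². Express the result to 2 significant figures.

At the top it is momentarily at rest, so all KE converts to PE: ½mv² = mgh
v = √(2gh) = √(2 × 10 × 1.6) = 5.657 m/s

v = 5.7 m/s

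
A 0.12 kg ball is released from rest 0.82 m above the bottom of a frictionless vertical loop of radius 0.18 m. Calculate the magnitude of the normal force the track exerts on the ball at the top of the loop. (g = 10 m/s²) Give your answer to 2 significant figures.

Energy from release to top (height 2r): mgh = ½mv_top² + mg(2r)
v_top² = 2g(h − 2r) = 2(10)(0.82 − 0.3600) = 9.2000 m²/s²
At the top, both N and weight point toward the centre: N + mg = mv_top²/r
N = m(v_top²/r − g) = 0.12(9.2000/0.18 − 10) = 4.933 N

N = 4.9 N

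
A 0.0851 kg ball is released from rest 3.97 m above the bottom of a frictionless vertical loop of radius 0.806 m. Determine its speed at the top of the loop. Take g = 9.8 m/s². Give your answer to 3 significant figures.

Energy conservation: mgh = ½mv_top² + mg(2r)
v_top² = 2g(h − 2r) = 2(9.8)(3.97 − 1.612) = 46.22
v_top = 6.798 m/s

v = 6.80 m/s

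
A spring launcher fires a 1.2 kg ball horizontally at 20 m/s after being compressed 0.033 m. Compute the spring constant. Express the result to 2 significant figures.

Spring PE at full compression equals KE at release: ½kx² = ½mv²
k = mv²/x² = (1.2)(20)²/(0.033)² = 440771 N/m

k = 440000 N/m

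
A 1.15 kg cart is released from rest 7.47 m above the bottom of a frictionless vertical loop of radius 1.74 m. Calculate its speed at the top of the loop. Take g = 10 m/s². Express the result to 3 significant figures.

v = 8.93 m/s

Energy conservation: mgh = ½mv_top² + mg(2r)
v_top² = 2g(h − 2r) = 2(10)(7.47 − 3.480) = 79.80
v_top = 8.933 m/s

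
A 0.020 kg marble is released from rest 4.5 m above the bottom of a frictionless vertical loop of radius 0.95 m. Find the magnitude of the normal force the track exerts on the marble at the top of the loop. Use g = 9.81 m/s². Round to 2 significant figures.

Energy from release to top (height 2r): mgh = ½mv_top² + mg(2r)
v_top² = 2g(h − 2r) = 2(9.81)(4.5 − 1.900) = 51.012 m²/s²
At the top, both N and weight point toward the centre: N + mg = mv_top²/r
N = m(v_top²/r − g) = 0.020(51.012/0.95 − 9.81) = 0.8777 N

N = 0.88 N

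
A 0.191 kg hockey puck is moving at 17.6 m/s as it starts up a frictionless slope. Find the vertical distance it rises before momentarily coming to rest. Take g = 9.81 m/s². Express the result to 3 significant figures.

Setting KE at the bottom equal to PE gained: ½mv² = mgh
h = v²/(2g) = 17.6²/(2 × 9.81) = 15.79 m

h = 15.8 m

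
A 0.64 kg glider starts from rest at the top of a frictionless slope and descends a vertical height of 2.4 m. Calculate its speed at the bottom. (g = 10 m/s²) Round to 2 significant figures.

v = 6.9 m/s

Mechanical energy is conserved (no friction): mgh = ½mv²
v = √(2gh) = √(2 × 10 × 2.4) = √48.000 = 6.928 m/s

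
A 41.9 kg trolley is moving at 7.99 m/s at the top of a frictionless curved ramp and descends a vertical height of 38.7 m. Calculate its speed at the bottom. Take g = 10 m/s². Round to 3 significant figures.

Energy conservation between the two points: ½mv₀² + mgh = ½mv²
v² = v₀² + 2gh = (7.99)² + 2(10)(38.7) = 837.84
v = √837.84 = 28.95 m/s

v = 28.9 m/s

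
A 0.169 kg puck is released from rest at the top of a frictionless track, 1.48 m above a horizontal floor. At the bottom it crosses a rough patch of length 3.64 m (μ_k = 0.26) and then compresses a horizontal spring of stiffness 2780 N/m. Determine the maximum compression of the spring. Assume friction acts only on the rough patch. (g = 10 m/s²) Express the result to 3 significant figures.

Initial energy: E₁ = mgh = (0.169)(10)(1.48) = 2.5012 J
Friction removes W_f = μ_k mg d = (0.26)(0.169)(10)(3.64) = 1.599 J
Energy reaching the spring: E = 2.5012 − 1.599 = 0.90178 J
At max compression ½kx² = E ⇒ x = √(2E/k) = √(2 × 0.90178/2780) = 0.02547 m

x = 0.0255 m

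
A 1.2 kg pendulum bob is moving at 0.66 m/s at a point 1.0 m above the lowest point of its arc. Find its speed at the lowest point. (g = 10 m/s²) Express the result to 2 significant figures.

Energy conservation between the two points: ½mv₀² + mgh = ½mv²
v² = v₀² + 2gh = (0.66)² + 2(10)(1.0) = 20.436
v = √20.436 = 4.521 m/s

v = 4.5 m/s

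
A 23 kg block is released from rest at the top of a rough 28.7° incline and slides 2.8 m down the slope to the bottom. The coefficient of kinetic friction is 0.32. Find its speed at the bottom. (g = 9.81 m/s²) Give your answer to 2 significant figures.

Work–energy: mg(L sinθ) − μ_k(mg cosθ)L = ½mv²
mgh = mgL sinθ = (23)(9.81)(2.8)sin28.7° = 303.39 J
W_f = μ_k mg cosθ · L = (0.32)(23)(9.81)cos28.7°·2.8 = 177.3 J
½mv² = 303.39 − 177.3 = 126.06 J
v = √(2 × 126.06/23) = 3.311 m/s

v = 3.3 m/s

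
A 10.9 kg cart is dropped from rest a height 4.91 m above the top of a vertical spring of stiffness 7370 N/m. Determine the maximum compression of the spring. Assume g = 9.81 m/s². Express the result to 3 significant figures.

Measuring PE from the top of the relaxed spring, at max compression the cart has dropped H + x with zero KE, so:
mg(H + x) = ½kx²
½(7370)x² − (10.9)(9.81)x − (10.9)(9.81)(4.91) = 0
3685x² − 106.9x − 525.0 = 0
x = [106.9 + √(11434 + 7.7388e+06)]/(2 × 3685) = 0.3922 m

x = 0.392 m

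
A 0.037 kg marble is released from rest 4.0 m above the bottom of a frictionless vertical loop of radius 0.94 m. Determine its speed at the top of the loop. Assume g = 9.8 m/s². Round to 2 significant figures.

v = 6.4 m/s

Energy conservation: mgh = ½mv_top² + mg(2r)
v_top² = 2g(h − 2r) = 2(9.8)(4.0 − 1.880) = 41.55
v_top = 6.446 m/s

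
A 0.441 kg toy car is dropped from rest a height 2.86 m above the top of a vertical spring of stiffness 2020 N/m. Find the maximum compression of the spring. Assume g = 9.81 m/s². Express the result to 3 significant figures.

x = 0.113 m

Measuring PE from the top of the relaxed spring, at max compression the car has dropped H + x with zero KE, so:
mg(H + x) = ½kx²
½(2020)x² − (0.441)(9.81)x − (0.441)(9.81)(2.86) = 0
1010x² − 4.326x − 12.37 = 0
x = [4.326 + √(18.72 + 49987)]/(2 × 1010) = 0.1128 m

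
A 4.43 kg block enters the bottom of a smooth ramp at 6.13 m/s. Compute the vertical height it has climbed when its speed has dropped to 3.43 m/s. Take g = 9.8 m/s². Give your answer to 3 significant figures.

h = 1.32 m

Energy balance between the two points: ½mv₁² = ½mv₂² + mgh
h = (v₁² − v₂²)/(2g) = (6.13² − 3.43²)/(2 × 9.8) = 1.317 m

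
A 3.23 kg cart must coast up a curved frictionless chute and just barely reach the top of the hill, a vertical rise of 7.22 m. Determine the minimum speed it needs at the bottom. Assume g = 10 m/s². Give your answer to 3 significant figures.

At the top it is momentarily at rest, so all KE converts to PE: ½mv² = mgh
v = √(2gh) = √(2 × 10 × 7.22) = 12.02 m/s

v = 12.0 m/s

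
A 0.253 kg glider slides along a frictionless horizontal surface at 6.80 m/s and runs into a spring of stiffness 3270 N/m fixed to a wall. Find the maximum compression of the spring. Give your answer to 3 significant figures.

x = 0.0598 m

Conservation of energy between contact and max compression: ½mv² = ½kx²
x = v√(m/k) = 6.80 × √(0.253/3270) = 0.05981 m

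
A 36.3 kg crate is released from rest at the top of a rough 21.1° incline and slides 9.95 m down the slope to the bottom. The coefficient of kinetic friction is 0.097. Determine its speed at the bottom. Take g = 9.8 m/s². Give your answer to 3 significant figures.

v = 7.25 m/s

Taking the bottom as reference, mgh = ½mv² + μ_k N L with h = L sinθ, N = mg cosθ:
mgh = mgL sinθ = (36.3)(9.8)(9.95)sin21.1° = 1274.2 J
W_f = μ_k mg cosθ · L = (0.097)(36.3)(9.8)cos21.1°·9.95 = 320.3 J
½mv² = 1274.2 − 320.3 = 953.93 J
v = √(2 × 953.93/36.3) = 7.250 m/s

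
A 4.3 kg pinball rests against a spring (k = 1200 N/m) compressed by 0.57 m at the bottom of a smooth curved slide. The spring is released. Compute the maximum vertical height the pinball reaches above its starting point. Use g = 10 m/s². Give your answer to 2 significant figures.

h = 4.5 m

At maximum height the pinball is at rest, so ½kx² = mgh
h = kx²/(2mg) = (1200)(0.57)²/(2 × 4.3 × 10) = 4.533 m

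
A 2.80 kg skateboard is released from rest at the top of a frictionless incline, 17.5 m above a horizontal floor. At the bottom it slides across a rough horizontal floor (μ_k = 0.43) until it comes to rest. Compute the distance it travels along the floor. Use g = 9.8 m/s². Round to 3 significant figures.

Energy bookkeeping (friction removes W_f = μ_k N d):
At rest all PE has been dissipated by friction: mgh = μ_k m g d
d = h/μ_k = 17.5/0.43 = 40.70 m

d = 40.7 m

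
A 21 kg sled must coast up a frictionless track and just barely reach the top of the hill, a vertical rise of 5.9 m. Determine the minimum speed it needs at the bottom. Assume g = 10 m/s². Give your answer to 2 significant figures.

v = 11 m/s

At the top it is momentarily at rest, so all KE converts to PE: ½mv² = mgh
v = √(2gh) = √(2 × 10 × 5.9) = 10.86 m/s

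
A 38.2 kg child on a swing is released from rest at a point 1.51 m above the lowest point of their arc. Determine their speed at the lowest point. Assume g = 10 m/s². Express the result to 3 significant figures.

Mechanical energy is conserved (no friction): mgh = ½mv²
The mass cancels from both sides.
v = √(2gh) = √(2 × 10 × 1.51) = √30.200 = 5.495 m/s

v = 5.50 m/s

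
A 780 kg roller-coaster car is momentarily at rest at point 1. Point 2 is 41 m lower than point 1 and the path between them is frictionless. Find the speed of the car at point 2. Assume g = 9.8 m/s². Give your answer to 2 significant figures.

Energy conservation between the two points: mgh = ½mv²
v = √(2gh) = √(2 × 9.8 × 41) = √803.60 = 28.35 m/s

v = 28 m/s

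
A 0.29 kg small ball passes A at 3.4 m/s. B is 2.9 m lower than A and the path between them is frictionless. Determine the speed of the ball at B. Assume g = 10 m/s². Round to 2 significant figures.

v = 8.3 m/s

Mechanical energy is conserved (no friction): ½mv₀² + mgh = ½mv²
The mass cancels from both sides.
v² = v₀² + 2gh = (3.4)² + 2(10)(2.9) = 69.560
v = √69.560 = 8.340 m/s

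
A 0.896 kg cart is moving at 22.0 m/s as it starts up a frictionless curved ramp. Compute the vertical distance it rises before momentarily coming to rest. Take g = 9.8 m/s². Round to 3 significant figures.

By energy conservation, ½mv² = mgh
h = v²/(2g) = 22.0²/(2 × 9.8) = 24.69 m

h = 24.7 m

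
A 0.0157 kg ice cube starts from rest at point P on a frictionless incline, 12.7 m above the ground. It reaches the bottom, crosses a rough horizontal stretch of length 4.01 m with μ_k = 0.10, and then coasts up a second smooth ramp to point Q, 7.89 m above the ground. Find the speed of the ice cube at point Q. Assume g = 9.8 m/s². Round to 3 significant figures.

Energy at P: mgh₁ = (0.0157)(9.8)(12.7) = 1.9540 J
Friction loss: W_f = μ_k mg d = 0.06170 J
At Q: ½mv² + mgh₂ = mgh₁ − W_f
½mv² = 1.9540 − 0.06170 − 1.2140 = 0.67837 J
v = √(2 × 0.67837/0.0157) = 9.296 m/s

v = 9.30 m/s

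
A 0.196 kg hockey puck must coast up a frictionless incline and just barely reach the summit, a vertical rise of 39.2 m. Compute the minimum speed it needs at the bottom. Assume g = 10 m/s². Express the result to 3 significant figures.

v = 28.0 m/s

At the top it is momentarily at rest, so all KE converts to PE: ½mv² = mgh
v = √(2gh) = √(2 × 10 × 39.2) = 28.00 m/s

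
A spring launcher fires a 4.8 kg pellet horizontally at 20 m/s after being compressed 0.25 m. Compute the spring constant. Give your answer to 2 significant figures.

Spring PE at full compression equals KE at release: ½kx² = ½mv²
k = mv²/x² = (4.8)(20)²/(0.25)² = 30720 N/m

k = 31000 N/m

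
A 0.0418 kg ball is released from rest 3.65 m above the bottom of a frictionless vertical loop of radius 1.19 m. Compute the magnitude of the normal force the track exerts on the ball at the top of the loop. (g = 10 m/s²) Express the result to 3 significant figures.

Energy from release to top (height 2r): mgh = ½mv_top² + mg(2r)
v_top² = 2g(h − 2r) = 2(10)(3.65 − 2.380) = 25.400 m²/s²
At the top, both N and weight point toward the centre: N + mg = mv_top²/r
N = m(v_top²/r − g) = 0.0418(25.400/1.19 − 10) = 0.4742 N

N = 0.474 N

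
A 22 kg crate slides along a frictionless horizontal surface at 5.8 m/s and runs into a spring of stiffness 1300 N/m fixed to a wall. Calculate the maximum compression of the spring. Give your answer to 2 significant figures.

x = 0.75 m

Conservation of energy between contact and max compression: ½mv² = ½kx²
x = v√(m/k) = 5.8 × √(22/1300) = 0.7545 m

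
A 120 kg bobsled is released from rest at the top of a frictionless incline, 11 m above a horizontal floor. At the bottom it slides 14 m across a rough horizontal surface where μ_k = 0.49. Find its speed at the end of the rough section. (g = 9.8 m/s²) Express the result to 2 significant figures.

Energy at the top = energy at the end + work done against friction:
mgh = ½mv² + μ_k m g d
W_f = μ_k mg d = (0.49)(120)(9.8)(14) = 8067 J
½mv² = mgh − W_f = 12936 − 8067 = 4868.6 J
v = √(2 × 4868.6/120) = 9.008 m/s

v = 9.0 m/s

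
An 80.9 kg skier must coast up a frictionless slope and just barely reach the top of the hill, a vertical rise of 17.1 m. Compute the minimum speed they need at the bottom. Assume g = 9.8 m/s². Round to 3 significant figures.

v = 18.3 m/s

At the top they are momentarily at rest, so all KE converts to PE: ½mv² = mgh
v = √(2gh) = √(2 × 9.8 × 17.1) = 18.31 m/s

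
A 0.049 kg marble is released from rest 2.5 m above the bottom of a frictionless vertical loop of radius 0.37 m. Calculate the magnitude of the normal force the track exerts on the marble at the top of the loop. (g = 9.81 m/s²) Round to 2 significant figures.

Energy from release to top (height 2r): mgh = ½mv_top² + mg(2r)
v_top² = 2g(h − 2r) = 2(9.81)(2.5 − 0.7400) = 34.531 m²/s²
At the top, both N and weight point toward the centre: N + mg = mv_top²/r
N = m(v_top²/r − g) = 0.049(34.531/0.37 − 9.81) = 4.092 N

N = 4.1 N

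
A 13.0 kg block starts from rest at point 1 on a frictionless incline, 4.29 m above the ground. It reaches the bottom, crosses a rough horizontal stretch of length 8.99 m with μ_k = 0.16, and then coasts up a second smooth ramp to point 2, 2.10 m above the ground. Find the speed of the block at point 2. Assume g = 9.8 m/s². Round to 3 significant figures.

Energy at 1: mgh₁ = (13.0)(9.8)(4.29) = 546.55 J
Friction loss: W_f = μ_k mg d = 183.3 J
At 2: ½mv² + mgh₂ = mgh₁ − W_f
½mv² = 546.55 − 183.3 − 267.54 = 95.754 J
v = √(2 × 95.754/13.0) = 3.838 m/s

v = 3.84 m/s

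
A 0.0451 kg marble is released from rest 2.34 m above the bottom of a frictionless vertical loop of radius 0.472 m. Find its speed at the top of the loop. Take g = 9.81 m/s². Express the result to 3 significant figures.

Energy conservation: mgh = ½mv_top² + mg(2r)
v_top² = 2g(h − 2r) = 2(9.81)(2.34 − 0.9440) = 27.39
v_top = 5.233 m/s

v = 5.23 m/s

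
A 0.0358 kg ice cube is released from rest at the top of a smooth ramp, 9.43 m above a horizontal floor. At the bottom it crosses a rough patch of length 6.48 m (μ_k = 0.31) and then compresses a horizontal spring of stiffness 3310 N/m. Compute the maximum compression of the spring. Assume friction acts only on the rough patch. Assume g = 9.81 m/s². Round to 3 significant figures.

Initial energy: E₁ = mgh = (0.0358)(9.81)(9.43) = 3.3118 J
Friction removes W_f = μ_k mg d = (0.31)(0.0358)(9.81)(6.48) = 0.7055 J
Energy reaching the spring: E = 3.3118 − 0.7055 = 2.6063 J
At max compression ½kx² = E ⇒ x = √(2E/k) = √(2 × 2.6063/3310) = 0.03968 m

x = 0.0397 m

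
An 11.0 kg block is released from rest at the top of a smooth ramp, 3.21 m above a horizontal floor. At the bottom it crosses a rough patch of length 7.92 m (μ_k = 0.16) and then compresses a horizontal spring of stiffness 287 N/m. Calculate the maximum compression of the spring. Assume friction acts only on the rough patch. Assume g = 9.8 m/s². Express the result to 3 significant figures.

x = 1.21 m

Initial energy: E₁ = mgh = (11.0)(9.8)(3.21) = 346.04 J
Friction removes W_f = μ_k mg d = (0.16)(11.0)(9.8)(7.92) = 136.6 J
Energy reaching the spring: E = 346.04 − 136.6 = 209.43 J
At max compression ½kx² = E ⇒ x = √(2E/k) = √(2 × 209.43/287) = 1.208 m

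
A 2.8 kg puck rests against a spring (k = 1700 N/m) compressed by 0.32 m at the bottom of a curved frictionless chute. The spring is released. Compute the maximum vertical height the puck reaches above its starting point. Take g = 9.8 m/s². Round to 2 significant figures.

h = 3.2 m

At maximum height the puck is at rest, so ½kx² = mgh
h = kx²/(2mg) = (1700)(0.32)²/(2 × 2.8 × 9.8) = 3.172 m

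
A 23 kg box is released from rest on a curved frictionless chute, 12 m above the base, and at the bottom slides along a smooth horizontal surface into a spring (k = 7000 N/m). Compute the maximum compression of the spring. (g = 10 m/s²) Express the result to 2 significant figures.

x = 0.89 m

Energy conservation (no friction) from release to max compression: mgh = ½kx²
x = √(2mgh/k) = √(2 × 23 × 10 × 12 / 7000) = 0.8880 m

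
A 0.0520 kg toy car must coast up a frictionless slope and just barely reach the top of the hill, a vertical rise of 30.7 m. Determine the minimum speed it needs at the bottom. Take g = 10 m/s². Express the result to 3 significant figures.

At the top it is momentarily at rest, so all KE converts to PE: ½mv² = mgh
v = √(2gh) = √(2 × 10 × 30.7) = 24.78 m/s

v = 24.8 m/s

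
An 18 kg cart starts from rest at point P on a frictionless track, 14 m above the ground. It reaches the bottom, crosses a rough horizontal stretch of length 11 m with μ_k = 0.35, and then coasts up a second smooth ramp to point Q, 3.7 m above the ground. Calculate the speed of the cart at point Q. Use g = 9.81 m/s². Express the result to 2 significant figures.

Energy at P: mgh₁ = (18)(9.81)(14) = 2472.1 J
Friction loss: W_f = μ_k mg d = 679.8 J
At Q: ½mv² + mgh₂ = mgh₁ − W_f
½mv² = 2472.1 − 679.8 − 653.35 = 1138.9 J
v = √(2 × 1138.9/18) = 11.25 m/s

v = 11 m/s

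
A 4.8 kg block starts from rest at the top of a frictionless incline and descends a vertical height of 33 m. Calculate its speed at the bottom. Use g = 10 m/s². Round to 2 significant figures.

Mechanical energy is conserved (no friction): mgh = ½mv²
v = √(2gh) = √(2 × 10 × 33) = √660.00 = 25.69 m/s

v = 26 m/s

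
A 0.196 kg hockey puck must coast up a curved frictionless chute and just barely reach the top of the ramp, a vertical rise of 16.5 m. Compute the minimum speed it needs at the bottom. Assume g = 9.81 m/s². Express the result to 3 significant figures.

v = 18.0 m/s

At the top it is momentarily at rest, so all KE converts to PE: ½mv² = mgh
v = √(2gh) = √(2 × 9.81 × 16.5) = 17.99 m/s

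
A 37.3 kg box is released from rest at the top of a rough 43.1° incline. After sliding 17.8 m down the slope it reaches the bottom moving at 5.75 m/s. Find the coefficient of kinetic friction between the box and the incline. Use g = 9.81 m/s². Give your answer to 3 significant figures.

Energy balance down the incline: mg L sinθ − ½mv² = μ_k (mg cosθ) L
mgL sinθ = 4450.3 J; ½mv² = 616.62 J
W_f = 4450.3 − 616.62 = 3834 J
μ_k = W_f/(mg cosθ · L) = 3834/(267.2 × 17.8) = 0.8061

μ_k = 0.806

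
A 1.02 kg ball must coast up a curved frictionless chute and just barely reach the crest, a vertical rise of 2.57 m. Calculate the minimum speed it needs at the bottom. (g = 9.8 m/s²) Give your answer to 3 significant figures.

v = 7.10 m/s

At the top it is momentarily at rest, so all KE converts to PE: ½mv² = mgh
v = √(2gh) = √(2 × 9.8 × 2.57) = 7.097 m/s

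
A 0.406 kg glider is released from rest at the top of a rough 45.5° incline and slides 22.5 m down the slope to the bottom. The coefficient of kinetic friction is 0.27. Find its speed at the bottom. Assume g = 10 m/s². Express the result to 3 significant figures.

Energy: mgh = ½mv² + W_f, with h = L sinθ and W_f = μ_k (mg cosθ) L
mgh = mgL sinθ = (0.406)(10)(22.5)sin45.5° = 65.155 J
W_f = μ_k mg cosθ · L = (0.27)(0.406)(10)cos45.5°·22.5 = 17.29 J
½mv² = 65.155 − 17.29 = 47.868 J
v = √(2 × 47.868/0.406) = 15.36 m/s

v = 15.4 m/s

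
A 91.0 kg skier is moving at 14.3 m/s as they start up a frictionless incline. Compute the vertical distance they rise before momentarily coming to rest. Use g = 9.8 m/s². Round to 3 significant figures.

h = 10.4 m

By energy conservation, ½mv² = mgh
h = v²/(2g) = 14.3²/(2 × 9.8) = 10.43 m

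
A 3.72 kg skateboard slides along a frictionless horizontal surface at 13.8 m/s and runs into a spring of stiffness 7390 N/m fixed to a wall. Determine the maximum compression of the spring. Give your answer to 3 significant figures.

x = 0.310 m

Conservation of energy between contact and max compression: ½mv² = ½kx²
x = v√(m/k) = 13.8 × √(3.72/7390) = 0.3096 m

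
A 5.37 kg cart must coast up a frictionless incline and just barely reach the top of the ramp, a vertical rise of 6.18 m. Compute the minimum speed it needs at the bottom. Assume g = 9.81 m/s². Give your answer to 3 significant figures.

At the top it is momentarily at rest, so all KE converts to PE: ½mv² = mgh
v = √(2gh) = √(2 × 9.81 × 6.18) = 11.01 m/s

v = 11.0 m/s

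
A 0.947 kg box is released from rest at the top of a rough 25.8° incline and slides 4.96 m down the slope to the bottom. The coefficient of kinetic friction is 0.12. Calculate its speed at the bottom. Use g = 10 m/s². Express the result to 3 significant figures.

v = 5.70 m/s

Work–energy: mg(L sinθ) − μ_k(mg cosθ)L = ½mv²
mgh = mgL sinθ = (0.947)(10)(4.96)sin25.8° = 20.443 J
W_f = μ_k mg cosθ · L = (0.12)(0.947)(10)cos25.8°·4.96 = 5.075 J
½mv² = 20.443 − 5.075 = 15.369 J
v = √(2 × 15.369/0.947) = 5.697 m/s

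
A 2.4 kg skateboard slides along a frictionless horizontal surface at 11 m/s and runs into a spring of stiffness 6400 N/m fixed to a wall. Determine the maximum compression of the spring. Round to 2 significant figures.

Conservation of energy between contact and max compression: ½mv² = ½kx²
x = v√(m/k) = 11 × √(2.4/6400) = 0.2130 m

x = 0.21 m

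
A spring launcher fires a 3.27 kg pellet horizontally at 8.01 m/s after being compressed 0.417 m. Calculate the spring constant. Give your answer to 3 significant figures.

Spring PE at full compression equals KE at release: ½kx² = ½mv²
k = mv²/x² = (3.27)(8.01)²/(0.417)² = 1207 N/m

k = 1210 N/m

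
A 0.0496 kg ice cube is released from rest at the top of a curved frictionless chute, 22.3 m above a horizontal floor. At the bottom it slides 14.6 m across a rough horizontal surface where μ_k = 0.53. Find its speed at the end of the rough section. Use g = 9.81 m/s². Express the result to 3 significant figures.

Energy at the top = energy at the end + work done against friction:
mgh = ½mv² + μ_k m g d
W_f = μ_k mg d = (0.53)(0.0496)(9.81)(14.6) = 3.765 J
½mv² = mgh − W_f = 10.851 − 3.765 = 7.0855 J
v = √(2 × 7.0855/0.0496) = 16.90 m/s

v = 16.9 m/s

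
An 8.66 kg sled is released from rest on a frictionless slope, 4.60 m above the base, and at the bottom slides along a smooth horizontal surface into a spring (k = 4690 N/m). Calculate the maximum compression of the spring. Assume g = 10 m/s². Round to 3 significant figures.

x = 0.412 m

At max compression the sled is momentarily at rest: mgh = ½kx²
x = √(2mgh/k) = √(2 × 8.66 × 10 × 4.60 / 4690) = 0.4122 m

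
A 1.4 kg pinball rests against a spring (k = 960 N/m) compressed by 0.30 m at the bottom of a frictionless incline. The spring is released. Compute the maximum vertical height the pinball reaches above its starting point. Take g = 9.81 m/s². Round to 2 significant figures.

h = 3.1 m

All spring PE becomes gravitational PE at the highest point: ½kx² = mgh
h = kx²/(2mg) = (960)(0.30)²/(2 × 1.4 × 9.81) = 3.145 m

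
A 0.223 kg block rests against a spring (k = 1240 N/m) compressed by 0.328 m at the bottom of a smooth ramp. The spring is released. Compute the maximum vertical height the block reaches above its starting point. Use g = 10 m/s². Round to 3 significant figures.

h = 29.9 m

Energy conservation from release to the highest point: ½kx² = mgh
h = kx²/(2mg) = (1240)(0.328)²/(2 × 0.223 × 10) = 29.91 m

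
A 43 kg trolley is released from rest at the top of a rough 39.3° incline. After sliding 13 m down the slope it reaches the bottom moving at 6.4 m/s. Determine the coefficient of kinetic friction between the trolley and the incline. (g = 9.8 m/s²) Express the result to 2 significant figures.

μ_k = 0.61

The energy dissipated by friction is the PE lost minus the KE gained:
mgL sinθ = 3469.8 J; ½mv² = 880.64 J
W_f = 3469.8 − 880.64 = 2589 J
μ_k = W_f/(mg cosθ · L) = 2589/(326.1 × 13) = 0.6108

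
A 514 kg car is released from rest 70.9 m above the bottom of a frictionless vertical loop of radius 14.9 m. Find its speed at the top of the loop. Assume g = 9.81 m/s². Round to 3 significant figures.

Energy conservation: mgh = ½mv_top² + mg(2r)
v_top² = 2g(h − 2r) = 2(9.81)(70.9 − 29.80) = 806.4
v_top = 28.40 m/s

v = 28.4 m/s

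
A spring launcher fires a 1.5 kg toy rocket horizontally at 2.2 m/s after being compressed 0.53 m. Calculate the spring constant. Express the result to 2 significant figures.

k = 26 N/m

Energy stored in the spring equals the launch KE: ½kx² = ½mv²
k = mv²/x² = (1.5)(2.2)²/(0.53)² = 25.85 N/m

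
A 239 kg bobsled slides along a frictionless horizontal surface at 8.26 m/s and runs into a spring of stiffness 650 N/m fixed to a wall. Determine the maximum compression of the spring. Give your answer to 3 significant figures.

x = 5.01 m

At max compression the bobsled is momentarily at rest: ½mv² = ½kx²
x = v√(m/k) = 8.26 × √(239/650) = 5.009 m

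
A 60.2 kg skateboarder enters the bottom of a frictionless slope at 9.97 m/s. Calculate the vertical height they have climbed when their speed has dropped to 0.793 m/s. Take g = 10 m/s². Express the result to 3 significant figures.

h = 4.94 m

Conservation of energy: ½mv₁² = ½mv₂² + mgh
h = (v₁² − v₂²)/(2g) = (9.97² − 0.793²)/(2 × 10) = 4.939 m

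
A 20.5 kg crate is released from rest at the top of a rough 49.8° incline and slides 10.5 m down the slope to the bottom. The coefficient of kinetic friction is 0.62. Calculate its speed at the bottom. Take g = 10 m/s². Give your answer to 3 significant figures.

v = 8.74 m/s

Work–energy: mg(L sinθ) − μ_k(mg cosθ)L = ½mv²
mgh = mgL sinθ = (20.5)(10)(10.5)sin49.8° = 1644.1 J
W_f = μ_k mg cosθ · L = (0.62)(20.5)(10)cos49.8°·10.5 = 861.4 J
½mv² = 1644.1 − 861.4 = 782.68 J
v = √(2 × 782.68/20.5) = 8.738 m/s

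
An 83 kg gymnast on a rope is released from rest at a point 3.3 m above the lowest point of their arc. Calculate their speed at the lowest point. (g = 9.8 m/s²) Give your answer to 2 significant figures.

Energy conservation between the two points: mgh = ½mv²
The mass cancels from both sides.
v = √(2gh) = √(2 × 9.8 × 3.3) = √64.680 = 8.042 m/s

v = 8.0 m/s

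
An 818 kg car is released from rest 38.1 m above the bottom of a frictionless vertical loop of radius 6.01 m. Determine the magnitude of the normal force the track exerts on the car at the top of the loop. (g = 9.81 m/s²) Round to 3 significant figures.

Energy from release to top (height 2r): mgh = ½mv_top² + mg(2r)
v_top² = 2g(h − 2r) = 2(9.81)(38.1 − 12.02) = 511.69 m²/s²
At the top, both N and weight point toward the centre: N + mg = mv_top²/r
N = m(v_top²/r − g) = 818(511.69/6.01 − 9.81) = 61620 N

N = 61600 N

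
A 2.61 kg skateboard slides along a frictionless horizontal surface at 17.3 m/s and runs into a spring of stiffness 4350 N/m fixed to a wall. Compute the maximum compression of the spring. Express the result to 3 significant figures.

At max compression the skateboard is momentarily at rest: ½mv² = ½kx²
x = v√(m/k) = 17.3 × √(2.61/4350) = 0.4238 m

x = 0.424 m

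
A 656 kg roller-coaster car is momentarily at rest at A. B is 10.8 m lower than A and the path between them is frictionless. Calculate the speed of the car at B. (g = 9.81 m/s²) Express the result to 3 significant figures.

v = 14.6 m/s

By conservation of mechanical energy, mgh = ½mv²
The mass cancels from both sides.
v = √(2gh) = √(2 × 9.81 × 10.8) = √211.90 = 14.56 m/s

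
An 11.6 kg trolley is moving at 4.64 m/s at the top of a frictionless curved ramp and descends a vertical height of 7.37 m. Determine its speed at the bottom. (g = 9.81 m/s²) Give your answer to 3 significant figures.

v = 12.9 m/s

Mechanical energy is conserved (no friction): ½mv₀² + mgh = ½mv²
v² = v₀² + 2gh = (4.64)² + 2(9.81)(7.37) = 166.13
v = √166.13 = 12.89 m/s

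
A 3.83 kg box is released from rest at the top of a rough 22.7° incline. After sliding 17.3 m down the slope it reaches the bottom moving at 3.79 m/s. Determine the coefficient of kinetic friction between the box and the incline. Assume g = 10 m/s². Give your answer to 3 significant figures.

μ_k = 0.373

Energy balance down the incline: mg L sinθ − ½mv² = μ_k (mg cosθ) L
mgL sinθ = 255.70 J; ½mv² = 27.507 J
W_f = 255.70 − 27.507 = 228.2 J
μ_k = W_f/(mg cosθ · L) = 228.2/(35.33 × 17.3) = 0.3733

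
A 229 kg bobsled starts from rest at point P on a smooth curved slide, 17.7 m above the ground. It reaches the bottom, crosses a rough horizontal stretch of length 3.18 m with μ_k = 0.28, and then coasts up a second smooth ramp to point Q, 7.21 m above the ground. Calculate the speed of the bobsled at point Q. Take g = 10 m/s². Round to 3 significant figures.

Energy at P: mgh₁ = (229)(10)(17.7) = 40533 J
Friction loss: W_f = μ_k mg d = 2039 J
At Q: ½mv² + mgh₂ = mgh₁ − W_f
½mv² = 40533 − 2039 − 16511 = 21983 J
v = √(2 × 21983/229) = 13.86 m/s

v = 13.9 m/s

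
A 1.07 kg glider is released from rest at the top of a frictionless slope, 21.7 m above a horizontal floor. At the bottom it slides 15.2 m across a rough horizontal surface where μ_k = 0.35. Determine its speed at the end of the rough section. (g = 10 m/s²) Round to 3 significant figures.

v = 18.1 m/s

Energy at the top = energy at the end + work done against friction:
mgh = ½mv² + μ_k m g d
W_f = μ_k mg d = (0.35)(1.07)(10)(15.2) = 56.92 J
½mv² = mgh − W_f = 232.19 − 56.92 = 175.27 J
v = √(2 × 175.27/1.07) = 18.10 m/s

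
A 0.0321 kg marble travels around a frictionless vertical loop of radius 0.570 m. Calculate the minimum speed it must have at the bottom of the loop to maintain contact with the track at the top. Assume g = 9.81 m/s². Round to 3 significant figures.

At the top: mg = mv_top²/r ⇒ v_top² = gr = 5.592 m²/s²
Energy from bottom to top (height 2r): ½mv_bot² = ½mv_top² + mg(2r)
v_bot² = gr + 4gr = 5gr = 27.96
v_bot = √(5gr) = 5.288 m/s

v = 5.29 m/s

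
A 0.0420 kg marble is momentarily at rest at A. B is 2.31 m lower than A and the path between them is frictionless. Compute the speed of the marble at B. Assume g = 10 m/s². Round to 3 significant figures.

v = 6.80 m/s

Energy conservation between the two points: mgh = ½mv²
v = √(2gh) = √(2 × 10 × 2.31) = √46.200 = 6.797 m/s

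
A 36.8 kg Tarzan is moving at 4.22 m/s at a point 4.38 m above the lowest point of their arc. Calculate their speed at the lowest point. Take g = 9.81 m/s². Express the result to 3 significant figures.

v = 10.2 m/s

Energy conservation between the two points: ½mv₀² + mgh = ½mv²
v² = v₀² + 2gh = (4.22)² + 2(9.81)(4.38) = 103.74
v = √103.74 = 10.19 m/s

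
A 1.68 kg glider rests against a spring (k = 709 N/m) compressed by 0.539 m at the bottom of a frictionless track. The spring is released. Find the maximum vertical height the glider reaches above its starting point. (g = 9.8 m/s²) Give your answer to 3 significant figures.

h = 6.26 m

At maximum height the glider is at rest, so ½kx² = mgh
h = kx²/(2mg) = (709)(0.539)²/(2 × 1.68 × 9.8) = 6.255 m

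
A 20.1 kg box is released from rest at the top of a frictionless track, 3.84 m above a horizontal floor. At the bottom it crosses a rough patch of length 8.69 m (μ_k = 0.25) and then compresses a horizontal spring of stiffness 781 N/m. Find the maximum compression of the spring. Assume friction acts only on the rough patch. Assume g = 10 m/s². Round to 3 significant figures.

Initial energy: E₁ = mgh = (20.1)(10)(3.84) = 771.84 J
Friction removes W_f = μ_k mg d = (0.25)(20.1)(10)(8.69) = 436.7 J
Energy reaching the spring: E = 771.84 − 436.7 = 335.17 J
At max compression ½kx² = E ⇒ x = √(2E/k) = √(2 × 335.17/781) = 0.9264 m

x = 0.926 m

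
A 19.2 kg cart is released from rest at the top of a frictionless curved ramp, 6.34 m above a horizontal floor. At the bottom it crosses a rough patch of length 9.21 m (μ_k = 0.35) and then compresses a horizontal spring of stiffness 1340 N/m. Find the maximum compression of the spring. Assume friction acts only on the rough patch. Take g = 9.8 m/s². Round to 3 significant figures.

Initial energy: E₁ = mgh = (19.2)(9.8)(6.34) = 1192.9 J
Friction removes W_f = μ_k mg d = (0.35)(19.2)(9.8)(9.21) = 606.5 J
Energy reaching the spring: E = 1192.9 − 606.5 = 586.40 J
At max compression ½kx² = E ⇒ x = √(2E/k) = √(2 × 586.40/1340) = 0.9355 m

x = 0.936 m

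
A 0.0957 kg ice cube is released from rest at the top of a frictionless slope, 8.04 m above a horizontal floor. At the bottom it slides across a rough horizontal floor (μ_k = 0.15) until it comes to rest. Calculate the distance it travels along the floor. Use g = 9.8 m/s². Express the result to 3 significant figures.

Applying the work–energy principle:
At rest all PE has been dissipated by friction: mgh = μ_k m g d
d = h/μ_k = 8.04/0.15 = 53.60 m

d = 53.6 m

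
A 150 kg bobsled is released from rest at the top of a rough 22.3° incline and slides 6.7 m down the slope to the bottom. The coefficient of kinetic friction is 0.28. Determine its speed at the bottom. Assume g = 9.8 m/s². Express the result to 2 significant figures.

Taking the bottom as reference, mgh = ½mv² + μ_k N L with h = L sinθ, N = mg cosθ:
mgh = mgL sinθ = (150)(9.8)(6.7)sin22.3° = 3737.3 J
W_f = μ_k mg cosθ · L = (0.28)(150)(9.8)cos22.3°·6.7 = 2551 J
½mv² = 3737.3 − 2551 = 1185.8 J
v = √(2 × 1185.8/150) = 3.976 m/s

v = 4.0 m/s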